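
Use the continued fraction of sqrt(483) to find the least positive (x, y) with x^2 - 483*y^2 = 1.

(x, y) = (22, 1)

First expand sqrt(483) as a continued fraction. With x_i = (sqrt(483) + m_i)/d_i and (m_0, d_0) = (0, 1): a_0 = floor(sqrt(483)) = 21, since 21^2 = 441 <= 483 < 484 = 22^2.
Iterate m_{i+1} = d_i*a_i - m_i, d_{i+1} = (483 - m_{i+1}^2)/d_i, a_{i+1} = floor((a_0 + m_{i+1})/d_{i+1}):
  m_1 = 1*21 - 0 = 21, d_1 = (483 - 21^2)/1 = 42/1 = 42, a_1 = floor((21 + 21)/42) = 1.
  m_2 = 42*1 - 21 = 21, d_2 = (483 - 21^2)/42 = 42/42 = 1, a_2 = floor((21 + 21)/1) = 42.
  m_3 = 1*42 - 21 = 21, d_3 = (483 - 21^2)/1 = 42/1 = 42: (m_3, d_3) = (m_1, d_1) = (21, 42), so from here the quotients repeat a_1, a_2; the period length is 2.
So sqrt(483) = [21; (1, 42)] with period length k = 2.
k is even, so the fundamental solution of x^2 - 483y^2 = 1 is (p_{k-1}, q_{k-1}) = (p_1, q_1); compute convergents through index 1.
Convergents (p_i = a_i*p_{i-1} + p_{i-2}, q_i = a_i*q_{i-1} + q_{i-2} with p_{-2}=0, p_{-1}=1, q_{-2}=1, q_{-1}=0):
  i=0: a_0=21, p_0 = 21*1 + 0 = 21, q_0 = 21*0 + 1 = 1.
  i=1: a_1=1, p_1 = 1*21 + 1 = 22, q_1 = 1*1 + 0 = 1.
Check: 22^2 - 483*1^2 = 484 - 483 = 1, so (x, y) = (22, 1) solves the equation, and by the theorem it is the least positive solution.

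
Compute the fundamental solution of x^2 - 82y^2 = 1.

(x, y) = (163, 18)

First expand sqrt(82) as a continued fraction. With x_i = (sqrt(82) + m_i)/d_i and (m_0, d_0) = (0, 1): a_0 = floor(sqrt(82)) = 9, since 9^2 = 81 <= 82 < 100 = 10^2.
Iterate m_{i+1} = d_i*a_i - m_i, d_{i+1} = (82 - m_{i+1}^2)/d_i, a_{i+1} = floor((a_0 + m_{i+1})/d_{i+1}):
  m_1 = 1*9 - 0 = 9, d_1 = (82 - 9^2)/1 = 1/1 = 1, a_1 = floor((9 + 9)/1) = 18.
  m_2 = 1*18 - 9 = 9, d_2 = (82 - 9^2)/1 = 1/1 = 1: (m_2, d_2) = (m_1, d_1) = (9, 1), so from here the quotient a_1 repeats; the period length is 1.
So sqrt(82) = [9; (18)] with period length k = 1.
k is odd, so (p_{k-1}, q_{k-1}) only solves x^2 - 82y^2 = -1 and the fundamental solution of x^2 - 82y^2 = 1 is (p_{2k-1}, q_{2k-1}) = (p_1, q_1); compute convergents through index 1, running through the period twice.
Convergents (p_i = a_i*p_{i-1} + p_{i-2}, q_i = a_i*q_{i-1} + q_{i-2} with p_{-2}=0, p_{-1}=1, q_{-2}=1, q_{-1}=0):
  i=0: a_0=9, p_0 = 9*1 + 0 = 9, q_0 = 9*0 + 1 = 1.
  i=1: a_1=18, p_1 = 18*9 + 1 = 163, q_1 = 18*1 + 0 = 18.
Indeed p_0^2 - 82*q_0^2 = 81 - 82 = -1, not +1.
Check: 163^2 - 82*18^2 = 26569 - 26568 = 1, so (x, y) = (163, 18) solves the equation, and by the theorem it is the least positive solution.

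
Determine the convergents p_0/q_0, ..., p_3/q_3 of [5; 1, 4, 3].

Using the convergent recurrence p_i = a_i*p_{i-1} + p_{i-2}, q_i = a_i*q_{i-1} + q_{i-2} with p_{-2}=0, p_{-1}=1, q_{-2}=1, q_{-1}=0:
  i=0: a_0=5, p_0 = 5*1 + 0 = 5, q_0 = 5*0 + 1 = 1.
  i=1: a_1=1, p_1 = 1*5 + 1 = 6, q_1 = 1*1 + 0 = 1.
  i=2: a_2=4, p_2 = 4*6 + 5 = 29, q_2 = 4*1 + 1 = 5.
  i=3: a_3=3, p_3 = 3*29 + 6 = 93, q_3 = 3*5 + 1 = 16.

5/1, 6/1, 29/5, 93/16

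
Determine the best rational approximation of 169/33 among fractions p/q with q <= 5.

26/5

Expand x = 169/33 as a continued fraction with the Euclidean algorithm:
  169 = 5*33 + 4, so a_0 = 5.
  33 = 8*4 + 1, so a_1 = 8.
  4 = 4*1 + 0, so a_2 = 4.
so x = [5; 8, 4].
Convergents (p_i = a_i*p_{i-1} + p_{i-2}, q_i = a_i*q_{i-1} + q_{i-2} with p_{-2}=0, p_{-1}=1, q_{-2}=1, q_{-1}=0), until the denominator exceeds 5:
  i=0: a_0=5, p_0 = 5*1 + 0 = 5, q_0 = 5*0 + 1 = 1.
  i=1: a_1=8, p_1 = 8*5 + 1 = 41, q_1 = 8*1 + 0 = 8.
q_1 = 8 > 5, so the last convergent with denominator <= 5 is p_0/q_0 = 5/1.
The closest fraction with denominator <= 5 is either p_0/q_0 or the intermediate fraction (k*p_0 + p_{-1})/(k*q_0 + q_{-1}) with the largest k >= 1 whose denominator stays <= 5; these approach x as k grows, and every other convergent or intermediate fraction in range is farther away.
Largest k: floor((5 - q_{-1})/q_0) = floor((5 - 0)/1) = 5 (using the seeds p_{-1} = 1, q_{-1} = 0).
That gives (5*5 + 1)/(5*1 + 0) = 26/5.
Compare the errors: |x - 5/1| = |169*1 - 5*33|/(33*1) = 4/33, and |x - 26/5| = |169*5 - 26*33|/(33*5) = 13/165.
Cross-multiplying, 13*33 = 429 < 660 = 4*165, so 13/165 is smaller: the intermediate fraction 26/5 is closer to x than 5/1.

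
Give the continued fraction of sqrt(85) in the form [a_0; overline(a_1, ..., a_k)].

[9; overline(4, 1, 1, 4, 18)]

Write x_i = (sqrt(85) + m_i)/d_i with (m_0, d_0) = (0, 1). a_0 = floor(sqrt(85)) = 9, since 9^2 = 81 <= 85 < 100 = 10^2.
Iterate m_{i+1} = d_i*a_i - m_i, d_{i+1} = (85 - m_{i+1}^2)/d_i, a_{i+1} = floor((a_0 + m_{i+1})/d_{i+1}):
  m_1 = 1*9 - 0 = 9, d_1 = (85 - 9^2)/1 = 4/1 = 4, a_1 = floor((9 + 9)/4) = 4.
  m_2 = 4*4 - 9 = 7, d_2 = (85 - 7^2)/4 = 36/4 = 9, a_2 = floor((9 + 7)/9) = 1.
  m_3 = 9*1 - 7 = 2, d_3 = (85 - 2^2)/9 = 81/9 = 9, a_3 = floor((9 + 2)/9) = 1.
  m_4 = 9*1 - 2 = 7, d_4 = (85 - 7^2)/9 = 36/9 = 4, a_4 = floor((9 + 7)/4) = 4.
  m_5 = 4*4 - 7 = 9, d_5 = (85 - 9^2)/4 = 4/4 = 1, a_5 = floor((9 + 9)/1) = 18.
  m_6 = 1*18 - 9 = 9, d_6 = (85 - 9^2)/1 = 4/1 = 4: (m_6, d_6) = (m_1, d_1) = (9, 4), so from here the quotients repeat a_1, ..., a_5; the period length is 5.
Hence the expansion of sqrt(85) is a_0 = 9 followed by the repeating block 4, 1, 1, 4, 18 (period 5).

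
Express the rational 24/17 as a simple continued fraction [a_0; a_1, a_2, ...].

Run the Euclidean algorithm on 24 and 17; the successive quotients are the partial quotients a_0, a_1, ... (each step inverts the fractional part left over by the previous one):
  24 = 1*17 + 7, so a_0 = 1.
  17 = 2*7 + 3, so a_1 = 2.
  7 = 2*3 + 1, so a_2 = 2.
  3 = 3*1 + 0, so a_3 = 3.
The remainder reaches 0 after 4 divisions, so the expansion has 4 partial quotients, read off in order.

[1; 2, 2, 3]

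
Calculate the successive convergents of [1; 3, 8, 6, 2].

1/1, 4/3, 33/25, 202/153, 437/331

Using the convergent recurrence p_i = a_i*p_{i-1} + p_{i-2}, q_i = a_i*q_{i-1} + q_{i-2} with p_{-2}=0, p_{-1}=1, q_{-2}=1, q_{-1}=0:
  i=0: a_0=1, p_0 = 1*1 + 0 = 1, q_0 = 1*0 + 1 = 1.
  i=1: a_1=3, p_1 = 3*1 + 1 = 4, q_1 = 3*1 + 0 = 3.
  i=2: a_2=8, p_2 = 8*4 + 1 = 33, q_2 = 8*3 + 1 = 25.
  i=3: a_3=6, p_3 = 6*33 + 4 = 202, q_3 = 6*25 + 3 = 153.
  i=4: a_4=2, p_4 = 2*202 + 33 = 437, q_4 = 2*153 + 25 = 331.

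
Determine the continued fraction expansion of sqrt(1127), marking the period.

[33; (1, 1, 3, 33, 3, 1, 1, 66)]

Write x_i = (sqrt(1127) + m_i)/d_i with (m_0, d_0) = (0, 1). a_0 = floor(sqrt(1127)) = 33, since 33^2 = 1089 <= 1127 < 1156 = 34^2.
Iterate m_{i+1} = d_i*a_i - m_i, d_{i+1} = (1127 - m_{i+1}^2)/d_i, a_{i+1} = floor((a_0 + m_{i+1})/d_{i+1}):
  m_1 = 1*33 - 0 = 33, d_1 = (1127 - 33^2)/1 = 38/1 = 38, a_1 = floor((33 + 33)/38) = 1.
  m_2 = 38*1 - 33 = 5, d_2 = (1127 - 5^2)/38 = 1102/38 = 29, a_2 = floor((33 + 5)/29) = 1.
  m_3 = 29*1 - 5 = 24, d_3 = (1127 - 24^2)/29 = 551/29 = 19, a_3 = floor((33 + 24)/19) = 3.
  m_4 = 19*3 - 24 = 33, d_4 = (1127 - 33^2)/19 = 38/19 = 2, a_4 = floor((33 + 33)/2) = 33.
  m_5 = 2*33 - 33 = 33, d_5 = (1127 - 33^2)/2 = 38/2 = 19, a_5 = floor((33 + 33)/19) = 3.
  m_6 = 19*3 - 33 = 24, d_6 = (1127 - 24^2)/19 = 551/19 = 29, a_6 = floor((33 + 24)/29) = 1.
  m_7 = 29*1 - 24 = 5, d_7 = (1127 - 5^2)/29 = 1102/29 = 38, a_7 = floor((33 + 5)/38) = 1.
  m_8 = 38*1 - 5 = 33, d_8 = (1127 - 33^2)/38 = 38/38 = 1, a_8 = floor((33 + 33)/1) = 66.
  m_9 = 1*66 - 33 = 33, d_9 = (1127 - 33^2)/1 = 38/1 = 38: (m_9, d_9) = (m_1, d_1) = (33, 38), so from here the quotients repeat a_1, ..., a_8; the period length is 8.
Hence the expansion of sqrt(1127) is a_0 = 33 followed by the repeating block 1, 1, 3, 33, 3, 1, 1, 66 (period 8).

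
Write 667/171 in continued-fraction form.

[3; 1, 9, 17]

Run the Euclidean algorithm on 667 and 171; the successive quotients are the partial quotients a_0, a_1, ... (each step inverts the fractional part left over by the previous one):
  667 = 3*171 + 154, so a_0 = 3.
  171 = 1*154 + 17, so a_1 = 1.
  154 = 9*17 + 1, so a_2 = 9.
  17 = 17*1 + 0, so a_3 = 17.
The remainder reaches 0 after 4 divisions, so the expansion has 4 partial quotients, read off in order.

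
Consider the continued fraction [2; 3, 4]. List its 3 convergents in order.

Using the convergent recurrence p_i = a_i*p_{i-1} + p_{i-2}, q_i = a_i*q_{i-1} + q_{i-2} with p_{-2}=0, p_{-1}=1, q_{-2}=1, q_{-1}=0:
  i=0: a_0=2, p_0 = 2*1 + 0 = 2, q_0 = 2*0 + 1 = 1.
  i=1: a_1=3, p_1 = 3*2 + 1 = 7, q_1 = 3*1 + 0 = 3.
  i=2: a_2=4, p_2 = 4*7 + 2 = 30, q_2 = 4*3 + 1 = 13.

2/1, 7/3, 30/13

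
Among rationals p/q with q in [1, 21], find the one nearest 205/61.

Expand x = 205/61 as a continued fraction with the Euclidean algorithm:
  205 = 3*61 + 22, so a_0 = 3.
  61 = 2*22 + 17, so a_1 = 2.
  22 = 1*17 + 5, so a_2 = 1.
  17 = 3*5 + 2, so a_3 = 3.
  5 = 2*2 + 1, so a_4 = 2.
  2 = 2*1 + 0, so a_5 = 2.
so x = [3; 2, 1, 3, 2, 2].
Convergents (p_i = a_i*p_{i-1} + p_{i-2}, q_i = a_i*q_{i-1} + q_{i-2} with p_{-2}=0, p_{-1}=1, q_{-2}=1, q_{-1}=0), until the denominator exceeds 21:
  i=0: a_0=3, p_0 = 3*1 + 0 = 3, q_0 = 3*0 + 1 = 1.
  i=1: a_1=2, p_1 = 2*3 + 1 = 7, q_1 = 2*1 + 0 = 2.
  i=2: a_2=1, p_2 = 1*7 + 3 = 10, q_2 = 1*2 + 1 = 3.
  i=3: a_3=3, p_3 = 3*10 + 7 = 37, q_3 = 3*3 + 2 = 11.
  i=4: a_4=2, p_4 = 2*37 + 10 = 84, q_4 = 2*11 + 3 = 25.
q_4 = 25 > 21, so the last convergent with denominator <= 21 is p_3/q_3 = 37/11.
The closest fraction with denominator <= 21 is either p_3/q_3 or the intermediate fraction (k*p_3 + p_2)/(k*q_3 + q_2) with the largest k >= 1 whose denominator stays <= 21; these approach x as k grows, and every other convergent or intermediate fraction in range is farther away.
Largest k: floor((21 - q_2)/q_3) = floor((21 - 3)/11) = 1.
That gives (1*37 + 10)/(1*11 + 3) = 47/14.
Compare the errors: |x - 37/11| = |205*11 - 37*61|/(61*11) = 2/671, and |x - 47/14| = |205*14 - 47*61|/(61*14) = 3/854.
Cross-multiplying, 2*854 = 1708 < 2013 = 3*671, so 2/671 is smaller: the convergent 37/11 is closer to x than 47/14.

37/11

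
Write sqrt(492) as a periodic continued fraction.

Write x_i = (sqrt(492) + m_i)/d_i with (m_0, d_0) = (0, 1). a_0 = floor(sqrt(492)) = 22, since 22^2 = 484 <= 492 < 529 = 23^2.
Iterate m_{i+1} = d_i*a_i - m_i, d_{i+1} = (492 - m_{i+1}^2)/d_i, a_{i+1} = floor((a_0 + m_{i+1})/d_{i+1}):
  m_1 = 1*22 - 0 = 22, d_1 = (492 - 22^2)/1 = 8/1 = 8, a_1 = floor((22 + 22)/8) = 5.
  m_2 = 8*5 - 22 = 18, d_2 = (492 - 18^2)/8 = 168/8 = 21, a_2 = floor((22 + 18)/21) = 1.
  m_3 = 21*1 - 18 = 3, d_3 = (492 - 3^2)/21 = 483/21 = 23, a_3 = floor((22 + 3)/23) = 1.
  m_4 = 23*1 - 3 = 20, d_4 = (492 - 20^2)/23 = 92/23 = 4, a_4 = floor((22 + 20)/4) = 10.
  m_5 = 4*10 - 20 = 20, d_5 = (492 - 20^2)/4 = 92/4 = 23, a_5 = floor((22 + 20)/23) = 1.
  m_6 = 23*1 - 20 = 3, d_6 = (492 - 3^2)/23 = 483/23 = 21, a_6 = floor((22 + 3)/21) = 1.
  m_7 = 21*1 - 3 = 18, d_7 = (492 - 18^2)/21 = 168/21 = 8, a_7 = floor((22 + 18)/8) = 5.
  m_8 = 8*5 - 18 = 22, d_8 = (492 - 22^2)/8 = 8/8 = 1, a_8 = floor((22 + 22)/1) = 44.
  m_9 = 1*44 - 22 = 22, d_9 = (492 - 22^2)/1 = 8/1 = 8: (m_9, d_9) = (m_1, d_1) = (22, 8), so from here the quotients repeat a_1, ..., a_8; the period length is 8.
Hence the expansion of sqrt(492) is a_0 = 22 followed by the repeating block 5, 1, 1, 10, 1, 1, 5, 44 (period 8).

[22; (5, 1, 1, 10, 1, 1, 5, 44)]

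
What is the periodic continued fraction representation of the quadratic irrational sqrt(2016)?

[44; (1, 8, 1, 88)]

Write x_i = (sqrt(2016) + m_i)/d_i with (m_0, d_0) = (0, 1). a_0 = floor(sqrt(2016)) = 44, since 44^2 = 1936 <= 2016 < 2025 = 45^2.
Iterate m_{i+1} = d_i*a_i - m_i, d_{i+1} = (2016 - m_{i+1}^2)/d_i, a_{i+1} = floor((a_0 + m_{i+1})/d_{i+1}):
  m_1 = 1*44 - 0 = 44, d_1 = (2016 - 44^2)/1 = 80/1 = 80, a_1 = floor((44 + 44)/80) = 1.
  m_2 = 80*1 - 44 = 36, d_2 = (2016 - 36^2)/80 = 720/80 = 9, a_2 = floor((44 + 36)/9) = 8.
  m_3 = 9*8 - 36 = 36, d_3 = (2016 - 36^2)/9 = 720/9 = 80, a_3 = floor((44 + 36)/80) = 1.
  m_4 = 80*1 - 36 = 44, d_4 = (2016 - 44^2)/80 = 80/80 = 1, a_4 = floor((44 + 44)/1) = 88.
  m_5 = 1*88 - 44 = 44, d_5 = (2016 - 44^2)/1 = 80/1 = 80: (m_5, d_5) = (m_1, d_1) = (44, 80), so from here the quotients repeat a_1, ..., a_4; the period length is 4.
Hence the expansion of sqrt(2016) is a_0 = 44 followed by the repeating block 1, 8, 1, 88 (period 4).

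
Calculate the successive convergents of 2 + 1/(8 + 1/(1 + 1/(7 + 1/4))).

2/1, 17/8, 19/9, 150/71, 619/293

Using the convergent recurrence p_i = a_i*p_{i-1} + p_{i-2}, q_i = a_i*q_{i-1} + q_{i-2} with p_{-2}=0, p_{-1}=1, q_{-2}=1, q_{-1}=0:
  i=0: a_0=2, p_0 = 2*1 + 0 = 2, q_0 = 2*0 + 1 = 1.
  i=1: a_1=8, p_1 = 8*2 + 1 = 17, q_1 = 8*1 + 0 = 8.
  i=2: a_2=1, p_2 = 1*17 + 2 = 19, q_2 = 1*8 + 1 = 9.
  i=3: a_3=7, p_3 = 7*19 + 17 = 150, q_3 = 7*9 + 8 = 71.
  i=4: a_4=4, p_4 = 4*150 + 19 = 619, q_4 = 4*71 + 9 = 293.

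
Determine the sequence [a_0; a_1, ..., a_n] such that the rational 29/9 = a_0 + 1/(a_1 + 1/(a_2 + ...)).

Run the Euclidean algorithm on 29 and 9; the successive quotients are the partial quotients a_0, a_1, ... (each step inverts the fractional part left over by the previous one):
  29 = 3*9 + 2, so a_0 = 3.
  9 = 4*2 + 1, so a_1 = 4.
  2 = 2*1 + 0, so a_2 = 2.
The remainder reaches 0 after 3 divisions, so the expansion has 3 partial quotients, read off in order.

[3; 4, 2]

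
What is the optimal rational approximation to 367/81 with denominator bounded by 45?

145/32

Expand x = 367/81 as a continued fraction with the Euclidean algorithm:
  367 = 4*81 + 43, so a_0 = 4.
  81 = 1*43 + 38, so a_1 = 1.
  43 = 1*38 + 5, so a_2 = 1.
  38 = 7*5 + 3, so a_3 = 7.
  5 = 1*3 + 2, so a_4 = 1.
  3 = 1*2 + 1, so a_5 = 1.
  2 = 2*1 + 0, so a_6 = 2.
so x = [4; 1, 1, 7, 1, 1, 2].
Convergents (p_i = a_i*p_{i-1} + p_{i-2}, q_i = a_i*q_{i-1} + q_{i-2} with p_{-2}=0, p_{-1}=1, q_{-2}=1, q_{-1}=0), until the denominator exceeds 45:
  i=0: a_0=4, p_0 = 4*1 + 0 = 4, q_0 = 4*0 + 1 = 1.
  i=1: a_1=1, p_1 = 1*4 + 1 = 5, q_1 = 1*1 + 0 = 1.
  i=2: a_2=1, p_2 = 1*5 + 4 = 9, q_2 = 1*1 + 1 = 2.
  i=3: a_3=7, p_3 = 7*9 + 5 = 68, q_3 = 7*2 + 1 = 15.
  i=4: a_4=1, p_4 = 1*68 + 9 = 77, q_4 = 1*15 + 2 = 17.
  i=5: a_5=1, p_5 = 1*77 + 68 = 145, q_5 = 1*17 + 15 = 32.
  i=6: a_6=2, p_6 = 2*145 + 77 = 367, q_6 = 2*32 + 17 = 81.
q_6 = 81 > 45, so the last convergent with denominator <= 45 is p_5/q_5 = 145/32.
The closest fraction with denominator <= 45 is either p_5/q_5 or the intermediate fraction (k*p_5 + p_4)/(k*q_5 + q_4) with the largest k >= 1 whose denominator stays <= 45; these approach x as k grows, and every other convergent or intermediate fraction in range is farther away.
Largest k: floor((45 - q_4)/q_5) = floor((45 - 17)/32) = 0.
Since k = 0, no intermediate fraction beyond p_5/q_5 has denominator <= 45, so the convergent 145/32 is the closest (its error is |367*32 - 145*81|/(81*32) = 1/2592).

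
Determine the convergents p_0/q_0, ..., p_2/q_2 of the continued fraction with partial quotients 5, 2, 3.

Using the convergent recurrence p_i = a_i*p_{i-1} + p_{i-2}, q_i = a_i*q_{i-1} + q_{i-2} with p_{-2}=0, p_{-1}=1, q_{-2}=1, q_{-1}=0:
  i=0: a_0=5, p_0 = 5*1 + 0 = 5, q_0 = 5*0 + 1 = 1.
  i=1: a_1=2, p_1 = 2*5 + 1 = 11, q_1 = 2*1 + 0 = 2.
  i=2: a_2=3, p_2 = 3*11 + 5 = 38, q_2 = 3*2 + 1 = 7.

5/1, 11/2, 38/7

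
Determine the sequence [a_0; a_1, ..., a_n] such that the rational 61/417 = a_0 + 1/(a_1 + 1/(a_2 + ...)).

Run the Euclidean algorithm on 61 and 417; the successive quotients are the partial quotients a_0, a_1, ... (each step inverts the fractional part left over by the previous one):
  61 = 0*417 + 61, so a_0 = 0.
  417 = 6*61 + 51, so a_1 = 6.
  61 = 1*51 + 10, so a_2 = 1.
  51 = 5*10 + 1, so a_3 = 5.
  10 = 10*1 + 0, so a_4 = 10.
The remainder reaches 0 after 5 divisions, so the expansion has 5 partial quotients, read off in order.

[0; 6, 1, 5, 10]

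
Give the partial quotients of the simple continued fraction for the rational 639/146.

[4; 2, 1, 1, 1, 8, 2]

Run the Euclidean algorithm on 639 and 146; the successive quotients are the partial quotients a_0, a_1, ... (each step inverts the fractional part left over by the previous one):
  639 = 4*146 + 55, so a_0 = 4.
  146 = 2*55 + 36, so a_1 = 2.
  55 = 1*36 + 19, so a_2 = 1.
  36 = 1*19 + 17, so a_3 = 1.
  19 = 1*17 + 2, so a_4 = 1.
  17 = 8*2 + 1, so a_5 = 8.
  2 = 2*1 + 0, so a_6 = 2.
The remainder reaches 0 after 7 divisions, so the expansion has 7 partial quotients, read off in order.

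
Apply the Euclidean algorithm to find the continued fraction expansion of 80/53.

[1; 1, 1, 26]

Run the Euclidean algorithm on 80 and 53; the successive quotients are the partial quotients a_0, a_1, ... (each step inverts the fractional part left over by the previous one):
  80 = 1*53 + 27, so a_0 = 1.
  53 = 1*27 + 26, so a_1 = 1.
  27 = 1*26 + 1, so a_2 = 1.
  26 = 26*1 + 0, so a_3 = 26.
The remainder reaches 0 after 4 divisions, so the expansion has 4 partial quotients, read off in order.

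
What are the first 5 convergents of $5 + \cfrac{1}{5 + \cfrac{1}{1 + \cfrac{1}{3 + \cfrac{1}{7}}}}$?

Using the convergent recurrence p_i = a_i*p_{i-1} + p_{i-2}, q_i = a_i*q_{i-1} + q_{i-2} with p_{-2}=0, p_{-1}=1, q_{-2}=1, q_{-1}=0:
  i=0: a_0=5, p_0 = 5*1 + 0 = 5, q_0 = 5*0 + 1 = 1.
  i=1: a_1=5, p_1 = 5*5 + 1 = 26, q_1 = 5*1 + 0 = 5.
  i=2: a_2=1, p_2 = 1*26 + 5 = 31, q_2 = 1*5 + 1 = 6.
  i=3: a_3=3, p_3 = 3*31 + 26 = 119, q_3 = 3*6 + 5 = 23.
  i=4: a_4=7, p_4 = 7*119 + 31 = 864, q_4 = 7*23 + 6 = 167.

5/1, 26/5, 31/6, 119/23, 864/167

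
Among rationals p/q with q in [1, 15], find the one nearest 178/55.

Expand x = 178/55 as a continued fraction with the Euclidean algorithm:
  178 = 3*55 + 13, so a_0 = 3.
  55 = 4*13 + 3, so a_1 = 4.
  13 = 4*3 + 1, so a_2 = 4.
  3 = 3*1 + 0, so a_3 = 3.
so x = [3; 4, 4, 3].
Convergents (p_i = a_i*p_{i-1} + p_{i-2}, q_i = a_i*q_{i-1} + q_{i-2} with p_{-2}=0, p_{-1}=1, q_{-2}=1, q_{-1}=0), until the denominator exceeds 15:
  i=0: a_0=3, p_0 = 3*1 + 0 = 3, q_0 = 3*0 + 1 = 1.
  i=1: a_1=4, p_1 = 4*3 + 1 = 13, q_1 = 4*1 + 0 = 4.
  i=2: a_2=4, p_2 = 4*13 + 3 = 55, q_2 = 4*4 + 1 = 17.
q_2 = 17 > 15, so the last convergent with denominator <= 15 is p_1/q_1 = 13/4.
The closest fraction with denominator <= 15 is either p_1/q_1 or the intermediate fraction (k*p_1 + p_0)/(k*q_1 + q_0) with the largest k >= 1 whose denominator stays <= 15; these approach x as k grows, and every other convergent or intermediate fraction in range is farther away.
Largest k: floor((15 - q_0)/q_1) = floor((15 - 1)/4) = 3.
That gives (3*13 + 3)/(3*4 + 1) = 42/13.
Compare the errors: |x - 13/4| = |178*4 - 13*55|/(55*4) = 3/220, and |x - 42/13| = |178*13 - 42*55|/(55*13) = 4/715.
Cross-multiplying, 4*220 = 880 < 2145 = 3*715, so 4/715 is smaller: the intermediate fraction 42/13 is closer to x than 13/4.

42/13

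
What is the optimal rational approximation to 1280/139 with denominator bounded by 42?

Expand x = 1280/139 as a continued fraction with the Euclidean algorithm:
  1280 = 9*139 + 29, so a_0 = 9.
  139 = 4*29 + 23, so a_1 = 4.
  29 = 1*23 + 6, so a_2 = 1.
  23 = 3*6 + 5, so a_3 = 3.
  6 = 1*5 + 1, so a_4 = 1.
  5 = 5*1 + 0, so a_5 = 5.
so x = [9; 4, 1, 3, 1, 5].
Convergents (p_i = a_i*p_{i-1} + p_{i-2}, q_i = a_i*q_{i-1} + q_{i-2} with p_{-2}=0, p_{-1}=1, q_{-2}=1, q_{-1}=0), until the denominator exceeds 42:
  i=0: a_0=9, p_0 = 9*1 + 0 = 9, q_0 = 9*0 + 1 = 1.
  i=1: a_1=4, p_1 = 4*9 + 1 = 37, q_1 = 4*1 + 0 = 4.
  i=2: a_2=1, p_2 = 1*37 + 9 = 46, q_2 = 1*4 + 1 = 5.
  i=3: a_3=3, p_3 = 3*46 + 37 = 175, q_3 = 3*5 + 4 = 19.
  i=4: a_4=1, p_4 = 1*175 + 46 = 221, q_4 = 1*19 + 5 = 24.
  i=5: a_5=5, p_5 = 5*221 + 175 = 1280, q_5 = 5*24 + 19 = 139.
q_5 = 139 > 42, so the last convergent with denominator <= 42 is p_4/q_4 = 221/24.
The closest fraction with denominator <= 42 is either p_4/q_4 or the intermediate fraction (k*p_4 + p_3)/(k*q_4 + q_3) with the largest k >= 1 whose denominator stays <= 42; these approach x as k grows, and every other convergent or intermediate fraction in range is farther away.
Largest k: floor((42 - q_3)/q_4) = floor((42 - 19)/24) = 0.
Since k = 0, no intermediate fraction beyond p_4/q_4 has denominator <= 42, so the convergent 221/24 is the closest (its error is |1280*24 - 221*139|/(139*24) = 1/3336).

221/24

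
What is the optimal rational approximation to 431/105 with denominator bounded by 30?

Expand x = 431/105 as a continued fraction with the Euclidean algorithm:
  431 = 4*105 + 11, so a_0 = 4.
  105 = 9*11 + 6, so a_1 = 9.
  11 = 1*6 + 5, so a_2 = 1.
  6 = 1*5 + 1, so a_3 = 1.
  5 = 5*1 + 0, so a_4 = 5.
so x = [4; 9, 1, 1, 5].
Convergents (p_i = a_i*p_{i-1} + p_{i-2}, q_i = a_i*q_{i-1} + q_{i-2} with p_{-2}=0, p_{-1}=1, q_{-2}=1, q_{-1}=0), until the denominator exceeds 30:
  i=0: a_0=4, p_0 = 4*1 + 0 = 4, q_0 = 4*0 + 1 = 1.
  i=1: a_1=9, p_1 = 9*4 + 1 = 37, q_1 = 9*1 + 0 = 9.
  i=2: a_2=1, p_2 = 1*37 + 4 = 41, q_2 = 1*9 + 1 = 10.
  i=3: a_3=1, p_3 = 1*41 + 37 = 78, q_3 = 1*10 + 9 = 19.
  i=4: a_4=5, p_4 = 5*78 + 41 = 431, q_4 = 5*19 + 10 = 105.
q_4 = 105 > 30, so the last convergent with denominator <= 30 is p_3/q_3 = 78/19.
The closest fraction with denominator <= 30 is either p_3/q_3 or the intermediate fraction (k*p_3 + p_2)/(k*q_3 + q_2) with the largest k >= 1 whose denominator stays <= 30; these approach x as k grows, and every other convergent or intermediate fraction in range is farther away.
Largest k: floor((30 - q_2)/q_3) = floor((30 - 10)/19) = 1.
That gives (1*78 + 41)/(1*19 + 10) = 119/29.
Compare the errors: |x - 78/19| = |431*19 - 78*105|/(105*19) = 1/1995, and |x - 119/29| = |431*29 - 119*105|/(105*29) = 4/3045.
Cross-multiplying, 1*3045 = 3045 < 7980 = 4*1995, so 1/1995 is smaller: the convergent 78/19 is closer to x than 119/29.

78/19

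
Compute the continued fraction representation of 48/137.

[0; 2, 1, 5, 1, 6]

Run the Euclidean algorithm on 48 and 137; the successive quotients are the partial quotients a_0, a_1, ... (each step inverts the fractional part left over by the previous one):
  48 = 0*137 + 48, so a_0 = 0.
  137 = 2*48 + 41, so a_1 = 2.
  48 = 1*41 + 7, so a_2 = 1.
  41 = 5*7 + 6, so a_3 = 5.
  7 = 1*6 + 1, so a_4 = 1.
  6 = 6*1 + 0, so a_5 = 6.
The remainder reaches 0 after 6 divisions, so the expansion has 6 partial quotients, read off in order.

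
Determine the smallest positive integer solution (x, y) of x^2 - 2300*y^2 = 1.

(x, y) = (1151, 24)

First expand sqrt(2300) as a continued fraction. With x_i = (sqrt(2300) + m_i)/d_i and (m_0, d_0) = (0, 1): a_0 = floor(sqrt(2300)) = 47, since 47^2 = 2209 <= 2300 < 2304 = 48^2.
Iterate m_{i+1} = d_i*a_i - m_i, d_{i+1} = (2300 - m_{i+1}^2)/d_i, a_{i+1} = floor((a_0 + m_{i+1})/d_{i+1}):
  m_1 = 1*47 - 0 = 47, d_1 = (2300 - 47^2)/1 = 91/1 = 91, a_1 = floor((47 + 47)/91) = 1.
  m_2 = 91*1 - 47 = 44, d_2 = (2300 - 44^2)/91 = 364/91 = 4, a_2 = floor((47 + 44)/4) = 22.
  m_3 = 4*22 - 44 = 44, d_3 = (2300 - 44^2)/4 = 364/4 = 91, a_3 = floor((47 + 44)/91) = 1.
  m_4 = 91*1 - 44 = 47, d_4 = (2300 - 47^2)/91 = 91/91 = 1, a_4 = floor((47 + 47)/1) = 94.
  m_5 = 1*94 - 47 = 47, d_5 = (2300 - 47^2)/1 = 91/1 = 91: (m_5, d_5) = (m_1, d_1) = (47, 91), so from here the quotients repeat a_1, ..., a_4; the period length is 4.
So sqrt(2300) = [47; (1, 22, 1, 94)] with period length k = 4.
k is even, so the fundamental solution of x^2 - 2300y^2 = 1 is (p_{k-1}, q_{k-1}) = (p_3, q_3); compute convergents through index 3.
Convergents (p_i = a_i*p_{i-1} + p_{i-2}, q_i = a_i*q_{i-1} + q_{i-2} with p_{-2}=0, p_{-1}=1, q_{-2}=1, q_{-1}=0):
  i=0: a_0=47, p_0 = 47*1 + 0 = 47, q_0 = 47*0 + 1 = 1.
  i=1: a_1=1, p_1 = 1*47 + 1 = 48, q_1 = 1*1 + 0 = 1.
  i=2: a_2=22, p_2 = 22*48 + 47 = 1103, q_2 = 22*1 + 1 = 23.
  i=3: a_3=1, p_3 = 1*1103 + 48 = 1151, q_3 = 1*23 + 1 = 24.
Check: 1151^2 - 2300*24^2 = 1324801 - 1324800 = 1, so (x, y) = (1151, 24) solves the equation, and by the theorem it is the least positive solution.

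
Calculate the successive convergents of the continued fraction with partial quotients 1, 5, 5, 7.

Using the convergent recurrence p_i = a_i*p_{i-1} + p_{i-2}, q_i = a_i*q_{i-1} + q_{i-2} with p_{-2}=0, p_{-1}=1, q_{-2}=1, q_{-1}=0:
  i=0: a_0=1, p_0 = 1*1 + 0 = 1, q_0 = 1*0 + 1 = 1.
  i=1: a_1=5, p_1 = 5*1 + 1 = 6, q_1 = 5*1 + 0 = 5.
  i=2: a_2=5, p_2 = 5*6 + 1 = 31, q_2 = 5*5 + 1 = 26.
  i=3: a_3=7, p_3 = 7*31 + 6 = 223, q_3 = 7*26 + 5 = 187.

1/1, 6/5, 31/26, 223/187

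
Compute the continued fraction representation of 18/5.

[3; 1, 1, 2]

Run the Euclidean algorithm on 18 and 5; the successive quotients are the partial quotients a_0, a_1, ... (each step inverts the fractional part left over by the previous one):
  18 = 3*5 + 3, so a_0 = 3.
  5 = 1*3 + 2, so a_1 = 1.
  3 = 1*2 + 1, so a_2 = 1.
  2 = 2*1 + 0, so a_3 = 2.
The remainder reaches 0 after 4 divisions, so the expansion has 4 partial quotients, read off in order.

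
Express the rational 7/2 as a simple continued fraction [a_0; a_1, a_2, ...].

[3; 2]

Run the Euclidean algorithm on 7 and 2; the successive quotients are the partial quotients a_0, a_1, ... (each step inverts the fractional part left over by the previous one):
  7 = 3*2 + 1, so a_0 = 3.
  2 = 2*1 + 0, so a_1 = 2.
The remainder reaches 0 after 2 divisions, so the expansion has 2 partial quotients, read off in order.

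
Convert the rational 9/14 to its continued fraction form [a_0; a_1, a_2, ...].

[0; 1, 1, 1, 4]

Run the Euclidean algorithm on 9 and 14; the successive quotients are the partial quotients a_0, a_1, ... (each step inverts the fractional part left over by the previous one):
  9 = 0*14 + 9, so a_0 = 0.
  14 = 1*9 + 5, so a_1 = 1.
  9 = 1*5 + 4, so a_2 = 1.
  5 = 1*4 + 1, so a_3 = 1.
  4 = 4*1 + 0, so a_4 = 4.
The remainder reaches 0 after 5 divisions, so the expansion has 5 partial quotients, read off in order.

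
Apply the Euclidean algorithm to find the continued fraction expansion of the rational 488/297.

Run the Euclidean algorithm on 488 and 297; the successive quotients are the partial quotients a_0, a_1, ... (each step inverts the fractional part left over by the previous one):
  488 = 1*297 + 191, so a_0 = 1.
  297 = 1*191 + 106, so a_1 = 1.
  191 = 1*106 + 85, so a_2 = 1.
  106 = 1*85 + 21, so a_3 = 1.
  85 = 4*21 + 1, so a_4 = 4.
  21 = 21*1 + 0, so a_5 = 21.
The remainder reaches 0 after 6 divisions, so the expansion has 6 partial quotients, read off in order.

[1; 1, 1, 1, 4, 21]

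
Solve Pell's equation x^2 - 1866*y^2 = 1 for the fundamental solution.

First expand sqrt(1866) as a continued fraction. With x_i = (sqrt(1866) + m_i)/d_i and (m_0, d_0) = (0, 1): a_0 = floor(sqrt(1866)) = 43, since 43^2 = 1849 <= 1866 < 1936 = 44^2.
Iterate m_{i+1} = d_i*a_i - m_i, d_{i+1} = (1866 - m_{i+1}^2)/d_i, a_{i+1} = floor((a_0 + m_{i+1})/d_{i+1}):
  m_1 = 1*43 - 0 = 43, d_1 = (1866 - 43^2)/1 = 17/1 = 17, a_1 = floor((43 + 43)/17) = 5.
  m_2 = 17*5 - 43 = 42, d_2 = (1866 - 42^2)/17 = 102/17 = 6, a_2 = floor((43 + 42)/6) = 14.
  m_3 = 6*14 - 42 = 42, d_3 = (1866 - 42^2)/6 = 102/6 = 17, a_3 = floor((43 + 42)/17) = 5.
  m_4 = 17*5 - 42 = 43, d_4 = (1866 - 43^2)/17 = 17/17 = 1, a_4 = floor((43 + 43)/1) = 86.
  m_5 = 1*86 - 43 = 43, d_5 = (1866 - 43^2)/1 = 17/1 = 17: (m_5, d_5) = (m_1, d_1) = (43, 17), so from here the quotients repeat a_1, ..., a_4; the period length is 4.
So sqrt(1866) = [43; (5, 14, 5, 86)] with period length k = 4.
k is even, so the fundamental solution of x^2 - 1866y^2 = 1 is (p_{k-1}, q_{k-1}) = (p_3, q_3); compute convergents through index 3.
Convergents (p_i = a_i*p_{i-1} + p_{i-2}, q_i = a_i*q_{i-1} + q_{i-2} with p_{-2}=0, p_{-1}=1, q_{-2}=1, q_{-1}=0):
  i=0: a_0=43, p_0 = 43*1 + 0 = 43, q_0 = 43*0 + 1 = 1.
  i=1: a_1=5, p_1 = 5*43 + 1 = 216, q_1 = 5*1 + 0 = 5.
  i=2: a_2=14, p_2 = 14*216 + 43 = 3067, q_2 = 14*5 + 1 = 71.
  i=3: a_3=5, p_3 = 5*3067 + 216 = 15551, q_3 = 5*71 + 5 = 360.
Check: 15551^2 - 1866*360^2 = 241833601 - 241833600 = 1, so (x, y) = (15551, 360) solves the equation, and by the theorem it is the least positive solution.

(x, y) = (15551, 360)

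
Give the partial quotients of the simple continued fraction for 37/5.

[7; 2, 2]

Run the Euclidean algorithm on 37 and 5; the successive quotients are the partial quotients a_0, a_1, ... (each step inverts the fractional part left over by the previous one):
  37 = 7*5 + 2, so a_0 = 7.
  5 = 2*2 + 1, so a_1 = 2.
  2 = 2*1 + 0, so a_2 = 2.
The remainder reaches 0 after 3 divisions, so the expansion has 3 partial quotients, read off in order.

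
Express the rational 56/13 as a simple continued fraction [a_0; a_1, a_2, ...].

[4; 3, 4]

Run the Euclidean algorithm on 56 and 13; the successive quotients are the partial quotients a_0, a_1, ... (each step inverts the fractional part left over by the previous one):
  56 = 4*13 + 4, so a_0 = 4.
  13 = 3*4 + 1, so a_1 = 3.
  4 = 4*1 + 0, so a_2 = 4.
The remainder reaches 0 after 3 divisions, so the expansion has 3 partial quotients, read off in order.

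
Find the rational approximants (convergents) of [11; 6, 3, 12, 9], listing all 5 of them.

Using the convergent recurrence p_i = a_i*p_{i-1} + p_{i-2}, q_i = a_i*q_{i-1} + q_{i-2} with p_{-2}=0, p_{-1}=1, q_{-2}=1, q_{-1}=0:
  i=0: a_0=11, p_0 = 11*1 + 0 = 11, q_0 = 11*0 + 1 = 1.
  i=1: a_1=6, p_1 = 6*11 + 1 = 67, q_1 = 6*1 + 0 = 6.
  i=2: a_2=3, p_2 = 3*67 + 11 = 212, q_2 = 3*6 + 1 = 19.
  i=3: a_3=12, p_3 = 12*212 + 67 = 2611, q_3 = 12*19 + 6 = 234.
  i=4: a_4=9, p_4 = 9*2611 + 212 = 23711, q_4 = 9*234 + 19 = 2125.

11/1, 67/6, 212/19, 2611/234, 23711/2125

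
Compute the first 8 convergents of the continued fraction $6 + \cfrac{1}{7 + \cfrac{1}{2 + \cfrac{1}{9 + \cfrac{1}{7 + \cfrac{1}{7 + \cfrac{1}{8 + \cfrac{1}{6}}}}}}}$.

6/1, 43/7, 92/15, 871/142, 6189/1009, 44194/7205, 359741/58649, 2202640/359099

Using the convergent recurrence p_i = a_i*p_{i-1} + p_{i-2}, q_i = a_i*q_{i-1} + q_{i-2} with p_{-2}=0, p_{-1}=1, q_{-2}=1, q_{-1}=0:
  i=0: a_0=6, p_0 = 6*1 + 0 = 6, q_0 = 6*0 + 1 = 1.
  i=1: a_1=7, p_1 = 7*6 + 1 = 43, q_1 = 7*1 + 0 = 7.
  i=2: a_2=2, p_2 = 2*43 + 6 = 92, q_2 = 2*7 + 1 = 15.
  i=3: a_3=9, p_3 = 9*92 + 43 = 871, q_3 = 9*15 + 7 = 142.
  i=4: a_4=7, p_4 = 7*871 + 92 = 6189, q_4 = 7*142 + 15 = 1009.
  i=5: a_5=7, p_5 = 7*6189 + 871 = 44194, q_5 = 7*1009 + 142 = 7205.
  i=6: a_6=8, p_6 = 8*44194 + 6189 = 359741, q_6 = 8*7205 + 1009 = 58649.
  i=7: a_7=6, p_7 = 6*359741 + 44194 = 2202640, q_7 = 6*58649 + 7205 = 359099.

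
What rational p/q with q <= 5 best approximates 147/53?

11/4

Expand x = 147/53 as a continued fraction with the Euclidean algorithm:
  147 = 2*53 + 41, so a_0 = 2.
  53 = 1*41 + 12, so a_1 = 1.
  41 = 3*12 + 5, so a_2 = 3.
  12 = 2*5 + 2, so a_3 = 2.
  5 = 2*2 + 1, so a_4 = 2.
  2 = 2*1 + 0, so a_5 = 2.
so x = [2; 1, 3, 2, 2, 2].
Convergents (p_i = a_i*p_{i-1} + p_{i-2}, q_i = a_i*q_{i-1} + q_{i-2} with p_{-2}=0, p_{-1}=1, q_{-2}=1, q_{-1}=0), until the denominator exceeds 5:
  i=0: a_0=2, p_0 = 2*1 + 0 = 2, q_0 = 2*0 + 1 = 1.
  i=1: a_1=1, p_1 = 1*2 + 1 = 3, q_1 = 1*1 + 0 = 1.
  i=2: a_2=3, p_2 = 3*3 + 2 = 11, q_2 = 3*1 + 1 = 4.
  i=3: a_3=2, p_3 = 2*11 + 3 = 25, q_3 = 2*4 + 1 = 9.
q_3 = 9 > 5, so the last convergent with denominator <= 5 is p_2/q_2 = 11/4.
The closest fraction with denominator <= 5 is either p_2/q_2 or the intermediate fraction (k*p_2 + p_1)/(k*q_2 + q_1) with the largest k >= 1 whose denominator stays <= 5; these approach x as k grows, and every other convergent or intermediate fraction in range is farther away.
Largest k: floor((5 - q_1)/q_2) = floor((5 - 1)/4) = 1.
That gives (1*11 + 3)/(1*4 + 1) = 14/5.
Compare the errors: |x - 11/4| = |147*4 - 11*53|/(53*4) = 5/212, and |x - 14/5| = |147*5 - 14*53|/(53*5) = 7/265.
Cross-multiplying, 5*265 = 1325 < 1484 = 7*212, so 5/212 is smaller: the convergent 11/4 is closer to x than 14/5.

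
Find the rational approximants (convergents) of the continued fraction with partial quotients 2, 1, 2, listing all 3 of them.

2/1, 3/1, 8/3

Using the convergent recurrence p_i = a_i*p_{i-1} + p_{i-2}, q_i = a_i*q_{i-1} + q_{i-2} with p_{-2}=0, p_{-1}=1, q_{-2}=1, q_{-1}=0:
  i=0: a_0=2, p_0 = 2*1 + 0 = 2, q_0 = 2*0 + 1 = 1.
  i=1: a_1=1, p_1 = 1*2 + 1 = 3, q_1 = 1*1 + 0 = 1.
  i=2: a_2=2, p_2 = 2*3 + 2 = 8, q_2 = 2*1 + 1 = 3.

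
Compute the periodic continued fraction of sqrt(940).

Write x_i = (sqrt(940) + m_i)/d_i with (m_0, d_0) = (0, 1). a_0 = floor(sqrt(940)) = 30, since 30^2 = 900 <= 940 < 961 = 31^2.
Iterate m_{i+1} = d_i*a_i - m_i, d_{i+1} = (940 - m_{i+1}^2)/d_i, a_{i+1} = floor((a_0 + m_{i+1})/d_{i+1}):
  m_1 = 1*30 - 0 = 30, d_1 = (940 - 30^2)/1 = 40/1 = 40, a_1 = floor((30 + 30)/40) = 1.
  m_2 = 40*1 - 30 = 10, d_2 = (940 - 10^2)/40 = 840/40 = 21, a_2 = floor((30 + 10)/21) = 1.
  m_3 = 21*1 - 10 = 11, d_3 = (940 - 11^2)/21 = 819/21 = 39, a_3 = floor((30 + 11)/39) = 1.
  m_4 = 39*1 - 11 = 28, d_4 = (940 - 28^2)/39 = 156/39 = 4, a_4 = floor((30 + 28)/4) = 14.
  m_5 = 4*14 - 28 = 28, d_5 = (940 - 28^2)/4 = 156/4 = 39, a_5 = floor((30 + 28)/39) = 1.
  m_6 = 39*1 - 28 = 11, d_6 = (940 - 11^2)/39 = 819/39 = 21, a_6 = floor((30 + 11)/21) = 1.
  m_7 = 21*1 - 11 = 10, d_7 = (940 - 10^2)/21 = 840/21 = 40, a_7 = floor((30 + 10)/40) = 1.
  m_8 = 40*1 - 10 = 30, d_8 = (940 - 30^2)/40 = 40/40 = 1, a_8 = floor((30 + 30)/1) = 60.
  m_9 = 1*60 - 30 = 30, d_9 = (940 - 30^2)/1 = 40/1 = 40: (m_9, d_9) = (m_1, d_1) = (30, 40), so from here the quotients repeat a_1, ..., a_8; the period length is 8.
Hence the expansion of sqrt(940) is a_0 = 30 followed by the repeating block 1, 1, 1, 14, 1, 1, 1, 60 (period 8).

[30; (1, 1, 1, 14, 1, 1, 1, 60)]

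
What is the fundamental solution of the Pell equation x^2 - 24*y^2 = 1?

First expand sqrt(24) as a continued fraction. With x_i = (sqrt(24) + m_i)/d_i and (m_0, d_0) = (0, 1): a_0 = floor(sqrt(24)) = 4, since 4^2 = 16 <= 24 < 25 = 5^2.
Iterate m_{i+1} = d_i*a_i - m_i, d_{i+1} = (24 - m_{i+1}^2)/d_i, a_{i+1} = floor((a_0 + m_{i+1})/d_{i+1}):
  m_1 = 1*4 - 0 = 4, d_1 = (24 - 4^2)/1 = 8/1 = 8, a_1 = floor((4 + 4)/8) = 1.
  m_2 = 8*1 - 4 = 4, d_2 = (24 - 4^2)/8 = 8/8 = 1, a_2 = floor((4 + 4)/1) = 8.
  m_3 = 1*8 - 4 = 4, d_3 = (24 - 4^2)/1 = 8/1 = 8: (m_3, d_3) = (m_1, d_1) = (4, 8), so from here the quotients repeat a_1, a_2; the period length is 2.
So sqrt(24) = [4; (1, 8)] with period length k = 2.
k is even, so the fundamental solution of x^2 - 24y^2 = 1 is (p_{k-1}, q_{k-1}) = (p_1, q_1); compute convergents through index 1.
Convergents (p_i = a_i*p_{i-1} + p_{i-2}, q_i = a_i*q_{i-1} + q_{i-2} with p_{-2}=0, p_{-1}=1, q_{-2}=1, q_{-1}=0):
  i=0: a_0=4, p_0 = 4*1 + 0 = 4, q_0 = 4*0 + 1 = 1.
  i=1: a_1=1, p_1 = 1*4 + 1 = 5, q_1 = 1*1 + 0 = 1.
Check: 5^2 - 24*1^2 = 25 - 24 = 1, so (x, y) = (5, 1) solves the equation, and by the theorem it is the least positive solution.

(x, y) = (5, 1)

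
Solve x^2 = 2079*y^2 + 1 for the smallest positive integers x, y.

(x, y) = (1755676, 38505)

First expand sqrt(2079) as a continued fraction. With x_i = (sqrt(2079) + m_i)/d_i and (m_0, d_0) = (0, 1): a_0 = floor(sqrt(2079)) = 45, since 45^2 = 2025 <= 2079 < 2116 = 46^2.
Iterate m_{i+1} = d_i*a_i - m_i, d_{i+1} = (2079 - m_{i+1}^2)/d_i, a_{i+1} = floor((a_0 + m_{i+1})/d_{i+1}):
  m_1 = 1*45 - 0 = 45, d_1 = (2079 - 45^2)/1 = 54/1 = 54, a_1 = floor((45 + 45)/54) = 1.
  m_2 = 54*1 - 45 = 9, d_2 = (2079 - 9^2)/54 = 1998/54 = 37, a_2 = floor((45 + 9)/37) = 1.
  m_3 = 37*1 - 9 = 28, d_3 = (2079 - 28^2)/37 = 1295/37 = 35, a_3 = floor((45 + 28)/35) = 2.
  m_4 = 35*2 - 28 = 42, d_4 = (2079 - 42^2)/35 = 315/35 = 9, a_4 = floor((45 + 42)/9) = 9.
  m_5 = 9*9 - 42 = 39, d_5 = (2079 - 39^2)/9 = 558/9 = 62, a_5 = floor((45 + 39)/62) = 1.
  m_6 = 62*1 - 39 = 23, d_6 = (2079 - 23^2)/62 = 1550/62 = 25, a_6 = floor((45 + 23)/25) = 2.
  m_7 = 25*2 - 23 = 27, d_7 = (2079 - 27^2)/25 = 1350/25 = 54, a_7 = floor((45 + 27)/54) = 1.
  m_8 = 54*1 - 27 = 27, d_8 = (2079 - 27^2)/54 = 1350/54 = 25, a_8 = floor((45 + 27)/25) = 2.
  m_9 = 25*2 - 27 = 23, d_9 = (2079 - 23^2)/25 = 1550/25 = 62, a_9 = floor((45 + 23)/62) = 1.
  m_10 = 62*1 - 23 = 39, d_10 = (2079 - 39^2)/62 = 558/62 = 9, a_10 = floor((45 + 39)/9) = 9.
  m_11 = 9*9 - 39 = 42, d_11 = (2079 - 42^2)/9 = 315/9 = 35, a_11 = floor((45 + 42)/35) = 2.
  m_12 = 35*2 - 42 = 28, d_12 = (2079 - 28^2)/35 = 1295/35 = 37, a_12 = floor((45 + 28)/37) = 1.
  m_13 = 37*1 - 28 = 9, d_13 = (2079 - 9^2)/37 = 1998/37 = 54, a_13 = floor((45 + 9)/54) = 1.
  m_14 = 54*1 - 9 = 45, d_14 = (2079 - 45^2)/54 = 54/54 = 1, a_14 = floor((45 + 45)/1) = 90.
  m_15 = 1*90 - 45 = 45, d_15 = (2079 - 45^2)/1 = 54/1 = 54: (m_15, d_15) = (m_1, d_1) = (45, 54), so from here the quotients repeat a_1, ..., a_14; the period length is 14.
So sqrt(2079) = [45; (1, 1, 2, 9, 1, 2, 1, 2, 1, 9, 2, 1, 1, 90)] with period length k = 14.
k is even, so the fundamental solution of x^2 - 2079y^2 = 1 is (p_{k-1}, q_{k-1}) = (p_13, q_13); compute convergents through index 13.
Convergents (p_i = a_i*p_{i-1} + p_{i-2}, q_i = a_i*q_{i-1} + q_{i-2} with p_{-2}=0, p_{-1}=1, q_{-2}=1, q_{-1}=0):
  i=0: a_0=45, p_0 = 45*1 + 0 = 45, q_0 = 45*0 + 1 = 1.
  i=1: a_1=1, p_1 = 1*45 + 1 = 46, q_1 = 1*1 + 0 = 1.
  i=2: a_2=1, p_2 = 1*46 + 45 = 91, q_2 = 1*1 + 1 = 2.
  i=3: a_3=2, p_3 = 2*91 + 46 = 228, q_3 = 2*2 + 1 = 5.
  i=4: a_4=9, p_4 = 9*228 + 91 = 2143, q_4 = 9*5 + 2 = 47.
  i=5: a_5=1, p_5 = 1*2143 + 228 = 2371, q_5 = 1*47 + 5 = 52.
  i=6: a_6=2, p_6 = 2*2371 + 2143 = 6885, q_6 = 2*52 + 47 = 151.
  i=7: a_7=1, p_7 = 1*6885 + 2371 = 9256, q_7 = 1*151 + 52 = 203.
  i=8: a_8=2, p_8 = 2*9256 + 6885 = 25397, q_8 = 2*203 + 151 = 557.
  i=9: a_9=1, p_9 = 1*25397 + 9256 = 34653, q_9 = 1*557 + 203 = 760.
  i=10: a_10=9, p_10 = 9*34653 + 25397 = 337274, q_10 = 9*760 + 557 = 7397.
  i=11: a_11=2, p_11 = 2*337274 + 34653 = 709201, q_11 = 2*7397 + 760 = 15554.
  i=12: a_12=1, p_12 = 1*709201 + 337274 = 1046475, q_12 = 1*15554 + 7397 = 22951.
  i=13: a_13=1, p_13 = 1*1046475 + 709201 = 1755676, q_13 = 1*22951 + 15554 = 38505.
Check: 1755676^2 - 2079*38505^2 = 3082398216976 - 3082398216975 = 1, so (x, y) = (1755676, 38505) solves the equation, and by the theorem it is the least positive solution.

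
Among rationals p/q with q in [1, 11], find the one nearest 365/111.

23/7

Expand x = 365/111 as a continued fraction with the Euclidean algorithm:
  365 = 3*111 + 32, so a_0 = 3.
  111 = 3*32 + 15, so a_1 = 3.
  32 = 2*15 + 2, so a_2 = 2.
  15 = 7*2 + 1, so a_3 = 7.
  2 = 2*1 + 0, so a_4 = 2.
so x = [3; 3, 2, 7, 2].
Convergents (p_i = a_i*p_{i-1} + p_{i-2}, q_i = a_i*q_{i-1} + q_{i-2} with p_{-2}=0, p_{-1}=1, q_{-2}=1, q_{-1}=0), until the denominator exceeds 11:
  i=0: a_0=3, p_0 = 3*1 + 0 = 3, q_0 = 3*0 + 1 = 1.
  i=1: a_1=3, p_1 = 3*3 + 1 = 10, q_1 = 3*1 + 0 = 3.
  i=2: a_2=2, p_2 = 2*10 + 3 = 23, q_2 = 2*3 + 1 = 7.
  i=3: a_3=7, p_3 = 7*23 + 10 = 171, q_3 = 7*7 + 3 = 52.
q_3 = 52 > 11, so the last convergent with denominator <= 11 is p_2/q_2 = 23/7.
The closest fraction with denominator <= 11 is either p_2/q_2 or the intermediate fraction (k*p_2 + p_1)/(k*q_2 + q_1) with the largest k >= 1 whose denominator stays <= 11; these approach x as k grows, and every other convergent or intermediate fraction in range is farther away.
Largest k: floor((11 - q_1)/q_2) = floor((11 - 3)/7) = 1.
That gives (1*23 + 10)/(1*7 + 3) = 33/10.
Compare the errors: |x - 23/7| = |365*7 - 23*111|/(111*7) = 2/777, and |x - 33/10| = |365*10 - 33*111|/(111*10) = 13/1110.
Cross-multiplying, 2*1110 = 2220 < 10101 = 13*777, so 2/777 is smaller: the convergent 23/7 is closer to x than 33/10.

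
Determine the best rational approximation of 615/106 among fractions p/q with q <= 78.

Expand x = 615/106 as a continued fraction with the Euclidean algorithm:
  615 = 5*106 + 85, so a_0 = 5.
  106 = 1*85 + 21, so a_1 = 1.
  85 = 4*21 + 1, so a_2 = 4.
  21 = 21*1 + 0, so a_3 = 21.
so x = [5; 1, 4, 21].
Convergents (p_i = a_i*p_{i-1} + p_{i-2}, q_i = a_i*q_{i-1} + q_{i-2} with p_{-2}=0, p_{-1}=1, q_{-2}=1, q_{-1}=0), until the denominator exceeds 78:
  i=0: a_0=5, p_0 = 5*1 + 0 = 5, q_0 = 5*0 + 1 = 1.
  i=1: a_1=1, p_1 = 1*5 + 1 = 6, q_1 = 1*1 + 0 = 1.
  i=2: a_2=4, p_2 = 4*6 + 5 = 29, q_2 = 4*1 + 1 = 5.
  i=3: a_3=21, p_3 = 21*29 + 6 = 615, q_3 = 21*5 + 1 = 106.
q_3 = 106 > 78, so the last convergent with denominator <= 78 is p_2/q_2 = 29/5.
The closest fraction with denominator <= 78 is either p_2/q_2 or the intermediate fraction (k*p_2 + p_1)/(k*q_2 + q_1) with the largest k >= 1 whose denominator stays <= 78; these approach x as k grows, and every other convergent or intermediate fraction in range is farther away.
Largest k: floor((78 - q_1)/q_2) = floor((78 - 1)/5) = 15.
That gives (15*29 + 6)/(15*5 + 1) = 441/76.
Compare the errors: |x - 29/5| = |615*5 - 29*106|/(106*5) = 1/530, and |x - 441/76| = |615*76 - 441*106|/(106*76) = 6/8056.
Cross-multiplying, 6*530 = 3180 < 8056 = 1*8056, so 6/8056 is smaller: the intermediate fraction 441/76 is closer to x than 29/5.

441/76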